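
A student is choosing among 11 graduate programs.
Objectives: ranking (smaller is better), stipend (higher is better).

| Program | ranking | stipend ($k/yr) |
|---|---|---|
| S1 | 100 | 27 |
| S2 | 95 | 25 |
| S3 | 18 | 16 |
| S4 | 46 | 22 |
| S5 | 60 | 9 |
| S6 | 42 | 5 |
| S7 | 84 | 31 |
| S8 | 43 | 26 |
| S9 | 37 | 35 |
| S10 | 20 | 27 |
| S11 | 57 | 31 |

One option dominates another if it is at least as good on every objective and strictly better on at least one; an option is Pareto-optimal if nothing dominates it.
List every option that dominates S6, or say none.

S3: ranking 18≤42, stipend 16≥5 — dominates S6.
S9: ranking 37≤42, stipend 35≥5 — dominates S6.
S10: ranking 20≤42, stipend 27≥5 — dominates S6.
Others (S1, S2, S4, S5, S7, S8, S11) are each worse than S6 on at least one objective.

S3, S9, S10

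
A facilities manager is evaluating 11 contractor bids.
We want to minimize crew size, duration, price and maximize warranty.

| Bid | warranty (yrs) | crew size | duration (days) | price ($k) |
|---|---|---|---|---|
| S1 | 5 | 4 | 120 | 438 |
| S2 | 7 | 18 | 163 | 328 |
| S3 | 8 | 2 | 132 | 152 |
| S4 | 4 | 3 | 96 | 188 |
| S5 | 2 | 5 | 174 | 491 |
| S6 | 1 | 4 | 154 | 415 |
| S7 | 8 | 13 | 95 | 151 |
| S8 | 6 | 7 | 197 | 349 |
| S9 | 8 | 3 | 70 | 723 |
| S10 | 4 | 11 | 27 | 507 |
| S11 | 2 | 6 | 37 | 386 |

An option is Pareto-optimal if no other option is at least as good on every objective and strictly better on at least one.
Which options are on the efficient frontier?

S1: not dominated.
S2: dominated by S3 (warranty 8≥7, crew size 2≤18, duration 132≤163, price 152≤328).
S3: not dominated (best crew size).
S4: not dominated.
S5: dominated by S1 (warranty 5≥2, crew size 4≤5, duration 120≤174, price 438≤491).
S6: dominated by S3 (warranty 8≥1, crew size 2≤4, duration 132≤154, price 152≤415).
S7: not dominated (best price).
S8: dominated by S3 (warranty 8≥6, crew size 2≤7, duration 132≤197, price 152≤349).
S9: not dominated.
S10: not dominated (best duration).
S11: not dominated.

S1, S3, S4, S7, S9, S10, S11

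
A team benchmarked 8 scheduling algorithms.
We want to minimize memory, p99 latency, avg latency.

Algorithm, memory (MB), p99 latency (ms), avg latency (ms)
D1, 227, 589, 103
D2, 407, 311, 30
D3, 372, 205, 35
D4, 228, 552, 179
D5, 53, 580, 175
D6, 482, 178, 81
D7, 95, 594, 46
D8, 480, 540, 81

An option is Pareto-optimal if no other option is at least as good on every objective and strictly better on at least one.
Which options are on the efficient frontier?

D1, D2, D3, D4, D5, D6, D7

D1: not dominated.
D2: not dominated (best avg latency).
D3: not dominated.
D4: not dominated.
D5: not dominated (best memory).
D6: not dominated (best p99 latency).
D7: not dominated.
D8: dominated by D2 (memory 407≤480, p99 latency 311≤540, avg latency 30≤81).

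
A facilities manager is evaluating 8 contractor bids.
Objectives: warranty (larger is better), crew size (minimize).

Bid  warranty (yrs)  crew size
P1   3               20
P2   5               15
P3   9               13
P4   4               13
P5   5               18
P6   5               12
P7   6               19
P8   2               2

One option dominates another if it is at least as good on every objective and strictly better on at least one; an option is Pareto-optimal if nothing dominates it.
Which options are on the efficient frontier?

P3, P6, P8

P1: dominated by P2 (warranty 5≥3, crew size 15≤20).
P2: dominated by P3 (warranty 9≥5, crew size 13≤15).
P3: not dominated (best warranty).
P4: dominated by P3 (warranty 9≥4, crew size 13≤13).
P5: dominated by P2 (warranty 5≥5, crew size 15≤18).
P6: not dominated.
P7: dominated by P3 (warranty 9≥6, crew size 13≤19).
P8: not dominated (best crew size).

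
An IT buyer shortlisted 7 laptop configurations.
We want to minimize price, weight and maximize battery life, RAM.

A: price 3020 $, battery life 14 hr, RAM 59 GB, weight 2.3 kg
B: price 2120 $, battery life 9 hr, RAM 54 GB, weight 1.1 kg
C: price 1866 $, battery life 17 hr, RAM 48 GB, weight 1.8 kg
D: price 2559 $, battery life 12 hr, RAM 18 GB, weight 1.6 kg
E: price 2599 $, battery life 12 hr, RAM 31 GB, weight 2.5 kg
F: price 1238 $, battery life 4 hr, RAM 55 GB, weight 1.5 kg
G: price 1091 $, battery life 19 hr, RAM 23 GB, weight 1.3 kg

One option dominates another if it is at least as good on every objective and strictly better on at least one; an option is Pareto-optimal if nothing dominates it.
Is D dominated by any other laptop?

Yes

G vs D: price 1091≤2559, battery life 19≥12, RAM 23≥18, weight 1.3≤1.6 — G is at least as good on every objective and strictly better on at least one, so G dominates D.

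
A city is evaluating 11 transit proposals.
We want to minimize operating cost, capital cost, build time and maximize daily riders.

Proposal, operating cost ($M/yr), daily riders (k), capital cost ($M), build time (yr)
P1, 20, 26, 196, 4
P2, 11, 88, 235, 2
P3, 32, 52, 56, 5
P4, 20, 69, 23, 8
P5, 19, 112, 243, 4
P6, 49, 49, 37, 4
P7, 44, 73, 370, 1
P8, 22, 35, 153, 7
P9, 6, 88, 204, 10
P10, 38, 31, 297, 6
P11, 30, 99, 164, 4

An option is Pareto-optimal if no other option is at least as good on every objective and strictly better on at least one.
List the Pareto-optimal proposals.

P1: not dominated.
P2: not dominated.
P3: not dominated.
P4: not dominated (best capital cost).
P5: not dominated (best daily riders).
P6: not dominated.
P7: not dominated (best build time).
P8: not dominated.
P9: not dominated (best operating cost).
P10: dominated by P2 (operating cost 11≤38, daily riders 88≥31, capital cost 235≤297, build time 2≤6).
P11: not dominated.

P1, P2, P3, P4, P5, P6, P7, P8, P9, P11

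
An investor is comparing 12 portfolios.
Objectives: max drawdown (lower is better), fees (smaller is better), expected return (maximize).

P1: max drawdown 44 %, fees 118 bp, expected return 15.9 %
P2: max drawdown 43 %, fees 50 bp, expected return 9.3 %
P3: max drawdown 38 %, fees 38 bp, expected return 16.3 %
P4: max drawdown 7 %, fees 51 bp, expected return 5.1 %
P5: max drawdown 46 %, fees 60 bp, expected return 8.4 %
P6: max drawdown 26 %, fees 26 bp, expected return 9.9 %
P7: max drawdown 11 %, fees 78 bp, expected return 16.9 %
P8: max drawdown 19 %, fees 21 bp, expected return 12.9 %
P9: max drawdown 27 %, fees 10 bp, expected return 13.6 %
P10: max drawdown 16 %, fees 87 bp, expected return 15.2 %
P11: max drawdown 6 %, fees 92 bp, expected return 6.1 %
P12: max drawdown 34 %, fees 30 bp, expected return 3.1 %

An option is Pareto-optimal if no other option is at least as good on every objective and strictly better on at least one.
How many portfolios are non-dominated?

6

P1: dominated by P3 (max drawdown 38≤44, fees 38≤118, expected return 16.3≥15.9).
P2: dominated by P3 (max drawdown 38≤43, fees 38≤50, expected return 16.3≥9.3).
P3: not dominated.
P4: not dominated.
P5: dominated by P2 (max drawdown 43≤46, fees 50≤60, expected return 9.3≥8.4).
P6: dominated by P8 (max drawdown 19≤26, fees 21≤26, expected return 12.9≥9.9).
P7: not dominated (best expected return).
P8: not dominated.
P9: not dominated (best fees).
P10: dominated by P7 (max drawdown 11≤16, fees 78≤87, expected return 16.9≥15.2).
P11: not dominated (best max drawdown).
P12: dominated by P6 (max drawdown 26≤34, fees 26≤30, expected return 9.9≥3.1).
Pareto-optimal: P3, P4, P7, P8, P9, P11 → 6.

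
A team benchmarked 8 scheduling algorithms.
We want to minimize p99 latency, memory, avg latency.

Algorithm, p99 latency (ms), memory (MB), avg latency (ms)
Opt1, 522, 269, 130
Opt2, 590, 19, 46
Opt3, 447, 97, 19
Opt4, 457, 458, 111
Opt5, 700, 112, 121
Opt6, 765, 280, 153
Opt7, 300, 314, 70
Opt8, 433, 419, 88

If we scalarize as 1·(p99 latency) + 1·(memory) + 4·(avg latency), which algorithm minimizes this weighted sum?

Opt3

Opt1: 1·522 + 1·269 + 4·130 = 1311
Opt2: 1·590 + 1·19 + 4·46 = 793
Opt3: 1·447 + 1·97 + 4·19 = 620
Opt4: 1·457 + 1·458 + 4·111 = 1359
Opt5: 1·700 + 1·112 + 4·121 = 1296
Opt6: 1·765 + 1·280 + 4·153 = 1657
Opt7: 1·300 + 1·314 + 4·70 = 894
Opt8: 1·433 + 1·419 + 4·88 = 1204
Lowest: Opt3 at 620.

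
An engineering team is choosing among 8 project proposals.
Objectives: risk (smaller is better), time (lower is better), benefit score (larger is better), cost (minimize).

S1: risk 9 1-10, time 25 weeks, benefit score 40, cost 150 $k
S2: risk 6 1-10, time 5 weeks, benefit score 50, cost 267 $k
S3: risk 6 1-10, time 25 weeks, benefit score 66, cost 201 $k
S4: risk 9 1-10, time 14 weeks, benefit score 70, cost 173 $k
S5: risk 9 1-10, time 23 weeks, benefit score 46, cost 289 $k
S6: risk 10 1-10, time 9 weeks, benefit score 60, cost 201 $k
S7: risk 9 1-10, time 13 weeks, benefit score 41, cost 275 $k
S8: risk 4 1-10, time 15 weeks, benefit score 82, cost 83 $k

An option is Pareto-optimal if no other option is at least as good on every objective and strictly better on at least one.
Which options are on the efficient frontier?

S2, S4, S6, S8

S1: dominated by S8 (risk 4≤9, time 15≤25, benefit score 82≥40, cost 83≤150).
S2: not dominated (best time).
S3: dominated by S8 (risk 4≤6, time 15≤25, benefit score 82≥66, cost 83≤201).
S4: not dominated.
S5: dominated by S2 (risk 6≤9, time 5≤23, benefit score 50≥46, cost 267≤289).
S6: not dominated.
S7: dominated by S2 (risk 6≤9, time 5≤13, benefit score 50≥41, cost 267≤275).
S8: not dominated (best risk).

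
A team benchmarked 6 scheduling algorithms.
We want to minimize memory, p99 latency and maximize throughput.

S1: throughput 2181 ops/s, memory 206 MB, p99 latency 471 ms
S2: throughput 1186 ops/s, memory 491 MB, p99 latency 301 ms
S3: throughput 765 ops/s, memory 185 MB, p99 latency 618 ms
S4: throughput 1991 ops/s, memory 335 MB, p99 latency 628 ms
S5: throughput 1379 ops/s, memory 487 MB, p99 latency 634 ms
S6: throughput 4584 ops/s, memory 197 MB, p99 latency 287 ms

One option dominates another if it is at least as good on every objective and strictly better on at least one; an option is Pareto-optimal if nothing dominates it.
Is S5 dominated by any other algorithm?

Yes

S1 vs S5: throughput 2181≥1379, memory 206≤487, p99 latency 471≤634 — S1 is at least as good on every objective and strictly better on at least one, so S1 dominates S5.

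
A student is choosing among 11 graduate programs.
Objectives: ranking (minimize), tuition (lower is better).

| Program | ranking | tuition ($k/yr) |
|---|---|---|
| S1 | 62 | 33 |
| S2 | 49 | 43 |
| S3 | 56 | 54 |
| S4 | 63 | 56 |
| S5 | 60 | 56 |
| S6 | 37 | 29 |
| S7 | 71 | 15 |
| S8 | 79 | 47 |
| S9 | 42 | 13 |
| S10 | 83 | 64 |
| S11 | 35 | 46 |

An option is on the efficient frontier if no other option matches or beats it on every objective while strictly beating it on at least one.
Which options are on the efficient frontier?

S6, S9, S11

S1: dominated by S6 (ranking 37≤62, tuition 29≤33).
S2: dominated by S6 (ranking 37≤49, tuition 29≤43).
S3: dominated by S2 (ranking 49≤56, tuition 43≤54).
S4: dominated by S1 (ranking 62≤63, tuition 33≤56).
S5: dominated by S2 (ranking 49≤60, tuition 43≤56).
S6: not dominated.
S7: dominated by S9 (ranking 42≤71, tuition 13≤15).
S8: dominated by S1 (ranking 62≤79, tuition 33≤47).
S9: not dominated (best tuition).
S10: dominated by S1 (ranking 62≤83, tuition 33≤64).
S11: not dominated (best ranking).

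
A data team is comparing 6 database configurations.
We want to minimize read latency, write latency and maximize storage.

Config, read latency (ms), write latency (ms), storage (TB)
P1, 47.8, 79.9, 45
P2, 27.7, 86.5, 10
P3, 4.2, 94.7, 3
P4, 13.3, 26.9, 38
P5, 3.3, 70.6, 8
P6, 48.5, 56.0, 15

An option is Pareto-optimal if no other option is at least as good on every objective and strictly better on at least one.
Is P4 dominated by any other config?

No

P1: worse on read latency (47.8 vs 13.3).
P2: worse on read latency (27.7 vs 13.3).
P3: worse on write latency (94.7 vs 26.9).
P5: worse on write latency (70.6 vs 26.9).
P6: worse on read latency (48.5 vs 13.3).
No option is at least as good as P4 on every objective and strictly better on one.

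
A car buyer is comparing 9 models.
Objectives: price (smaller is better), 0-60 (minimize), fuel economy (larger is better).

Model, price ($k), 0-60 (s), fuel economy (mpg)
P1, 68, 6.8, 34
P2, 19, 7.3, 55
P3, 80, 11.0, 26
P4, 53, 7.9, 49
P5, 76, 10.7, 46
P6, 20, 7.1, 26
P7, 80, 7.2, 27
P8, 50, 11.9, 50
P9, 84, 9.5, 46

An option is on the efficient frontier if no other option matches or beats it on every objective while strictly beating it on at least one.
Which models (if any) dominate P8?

P2

P2: price 19≤50, 0-60 7.3≤11.9, fuel economy 55≥50 — dominates P8.
Others (P1, P3, P4, P5, P6, P7, P9) are each worse than P8 on at least one objective.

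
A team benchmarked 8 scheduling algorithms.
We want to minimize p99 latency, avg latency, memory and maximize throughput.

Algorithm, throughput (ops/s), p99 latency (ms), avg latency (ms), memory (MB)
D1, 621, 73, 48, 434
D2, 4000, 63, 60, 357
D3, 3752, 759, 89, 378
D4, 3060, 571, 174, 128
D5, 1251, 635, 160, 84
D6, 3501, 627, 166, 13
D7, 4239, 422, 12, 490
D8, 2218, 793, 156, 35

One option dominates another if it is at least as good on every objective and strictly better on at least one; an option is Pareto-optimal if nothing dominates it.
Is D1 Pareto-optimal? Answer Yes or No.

Yes

D2: worse on avg latency (60 vs 48).
D3: worse on p99 latency (759 vs 73).
D4: worse on p99 latency (571 vs 73).
D5: worse on p99 latency (635 vs 73).
D6: worse on p99 latency (627 vs 73).
D7: worse on p99 latency (422 vs 73).
D8: worse on p99 latency (793 vs 73).
No option is at least as good as D1 on every objective and strictly better on one.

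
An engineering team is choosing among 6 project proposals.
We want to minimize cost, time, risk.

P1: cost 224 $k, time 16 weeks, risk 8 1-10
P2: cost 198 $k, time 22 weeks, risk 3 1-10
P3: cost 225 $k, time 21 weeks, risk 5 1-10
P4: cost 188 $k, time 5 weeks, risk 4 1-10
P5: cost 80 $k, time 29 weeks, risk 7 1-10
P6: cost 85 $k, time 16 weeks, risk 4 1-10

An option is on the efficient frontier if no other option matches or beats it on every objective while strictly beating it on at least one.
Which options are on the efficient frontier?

P2, P4, P5, P6

P1: dominated by P4 (cost 188≤224, time 5≤16, risk 4≤8).
P2: not dominated (best risk).
P3: dominated by P4 (cost 188≤225, time 5≤21, risk 4≤5).
P4: not dominated (best time).
P5: not dominated (best cost).
P6: not dominated.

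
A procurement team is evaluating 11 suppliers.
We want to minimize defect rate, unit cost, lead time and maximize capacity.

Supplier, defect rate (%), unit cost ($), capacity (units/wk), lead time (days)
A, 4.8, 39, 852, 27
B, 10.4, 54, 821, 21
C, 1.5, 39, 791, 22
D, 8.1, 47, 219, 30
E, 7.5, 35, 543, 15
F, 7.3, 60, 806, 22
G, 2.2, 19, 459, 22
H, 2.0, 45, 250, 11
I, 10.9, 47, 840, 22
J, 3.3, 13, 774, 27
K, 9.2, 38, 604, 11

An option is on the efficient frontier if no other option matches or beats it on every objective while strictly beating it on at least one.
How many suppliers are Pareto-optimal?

A: not dominated (best capacity).
B: not dominated.
C: not dominated (best defect rate).
D: dominated by A (defect rate 4.8≤8.1, unit cost 39≤47, capacity 852≥219, lead time 27≤30).
E: not dominated.
F: not dominated.
G: not dominated.
H: not dominated.
I: not dominated.
J: not dominated (best unit cost).
K: not dominated.
Pareto-optimal: A, B, C, E, F, G, H, I, J, K → 10.

10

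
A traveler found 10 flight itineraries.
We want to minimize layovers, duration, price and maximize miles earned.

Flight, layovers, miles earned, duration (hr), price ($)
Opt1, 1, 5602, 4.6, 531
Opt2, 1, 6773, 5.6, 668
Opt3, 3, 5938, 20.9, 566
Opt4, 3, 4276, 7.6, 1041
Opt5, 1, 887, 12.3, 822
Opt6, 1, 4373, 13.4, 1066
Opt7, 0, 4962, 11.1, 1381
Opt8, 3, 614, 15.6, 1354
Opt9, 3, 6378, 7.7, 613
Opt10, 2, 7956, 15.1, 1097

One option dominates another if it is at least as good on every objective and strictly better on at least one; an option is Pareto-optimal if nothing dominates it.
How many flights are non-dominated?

Opt1: not dominated (best duration).
Opt2: not dominated.
Opt3: not dominated.
Opt4: dominated by Opt1 (layovers 1≤3, miles earned 5602≥4276, duration 4.6≤7.6, price 531≤1041).
Opt5: dominated by Opt1 (layovers 1≤1, miles earned 5602≥887, duration 4.6≤12.3, price 531≤822).
Opt6: dominated by Opt1 (layovers 1≤1, miles earned 5602≥4373, duration 4.6≤13.4, price 531≤1066).
Opt7: not dominated (best layovers).
Opt8: dominated by Opt1 (layovers 1≤3, miles earned 5602≥614, duration 4.6≤15.6, price 531≤1354).
Opt9: not dominated.
Opt10: not dominated (best miles earned).
Pareto-optimal: Opt1, Opt2, Opt3, Opt7, Opt9, Opt10 → 6.

6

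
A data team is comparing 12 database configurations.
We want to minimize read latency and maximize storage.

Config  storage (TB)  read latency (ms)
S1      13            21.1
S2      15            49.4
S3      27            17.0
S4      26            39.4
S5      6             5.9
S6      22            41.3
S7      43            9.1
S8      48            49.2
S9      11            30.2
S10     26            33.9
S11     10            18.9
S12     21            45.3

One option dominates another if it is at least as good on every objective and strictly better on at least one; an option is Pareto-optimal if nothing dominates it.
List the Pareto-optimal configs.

S1: dominated by S3 (storage 27≥13, read latency 17.0≤21.1).
S2: dominated by S3 (storage 27≥15, read latency 17.0≤49.4).
S3: dominated by S7 (storage 43≥27, read latency 9.1≤17.0).
S4: dominated by S3 (storage 27≥26, read latency 17.0≤39.4).
S5: not dominated (best read latency).
S6: dominated by S3 (storage 27≥22, read latency 17.0≤41.3).
S7: not dominated.
S8: not dominated (best storage).
S9: dominated by S1 (storage 13≥11, read latency 21.1≤30.2).
S10: dominated by S3 (storage 27≥26, read latency 17.0≤33.9).
S11: dominated by S3 (storage 27≥10, read latency 17.0≤18.9).
S12: dominated by S3 (storage 27≥21, read latency 17.0≤45.3).

S5, S7, S8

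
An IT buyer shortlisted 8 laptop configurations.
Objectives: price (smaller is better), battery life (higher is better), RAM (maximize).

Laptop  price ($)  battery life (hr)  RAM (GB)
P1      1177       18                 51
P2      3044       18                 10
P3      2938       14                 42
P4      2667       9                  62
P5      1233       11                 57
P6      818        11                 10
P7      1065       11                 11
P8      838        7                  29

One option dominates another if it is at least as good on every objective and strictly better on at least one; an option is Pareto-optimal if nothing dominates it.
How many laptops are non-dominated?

P1: not dominated.
P2: dominated by P1 (price 1177≤3044, battery life 18≥18, RAM 51≥10).
P3: dominated by P1 (price 1177≤2938, battery life 18≥14, RAM 51≥42).
P4: not dominated (best RAM).
P5: not dominated.
P6: not dominated (best price).
P7: not dominated.
P8: not dominated.
Pareto-optimal: P1, P4, P5, P6, P7, P8 → 6.

6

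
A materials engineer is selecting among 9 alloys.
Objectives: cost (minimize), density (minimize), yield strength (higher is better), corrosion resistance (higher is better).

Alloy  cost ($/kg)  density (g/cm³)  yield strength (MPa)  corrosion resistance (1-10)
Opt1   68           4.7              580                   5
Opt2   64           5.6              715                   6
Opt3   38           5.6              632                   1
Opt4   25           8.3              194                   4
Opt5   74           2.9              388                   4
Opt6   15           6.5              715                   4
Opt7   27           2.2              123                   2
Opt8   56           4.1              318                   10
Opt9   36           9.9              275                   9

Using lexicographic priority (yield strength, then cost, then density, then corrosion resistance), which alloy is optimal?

First maximize yield strength: best is 715, kept {Opt2, Opt6}.
Then minimize cost: best is 15, kept {Opt6}.

Opt6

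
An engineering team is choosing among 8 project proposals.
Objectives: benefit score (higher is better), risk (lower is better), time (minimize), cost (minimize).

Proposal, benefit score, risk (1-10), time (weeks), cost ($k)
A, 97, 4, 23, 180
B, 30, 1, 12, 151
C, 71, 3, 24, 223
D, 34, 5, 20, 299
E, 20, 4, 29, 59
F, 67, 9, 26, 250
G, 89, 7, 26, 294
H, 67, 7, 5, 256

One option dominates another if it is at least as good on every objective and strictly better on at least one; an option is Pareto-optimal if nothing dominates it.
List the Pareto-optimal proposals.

A, B, C, D, E, H

A: not dominated (best benefit score).
B: not dominated (best risk).
C: not dominated.
D: not dominated.
E: not dominated (best cost).
F: dominated by A (benefit score 97≥67, risk 4≤9, time 23≤26, cost 180≤250).
G: dominated by A (benefit score 97≥89, risk 4≤7, time 23≤26, cost 180≤294).
H: not dominated (best time).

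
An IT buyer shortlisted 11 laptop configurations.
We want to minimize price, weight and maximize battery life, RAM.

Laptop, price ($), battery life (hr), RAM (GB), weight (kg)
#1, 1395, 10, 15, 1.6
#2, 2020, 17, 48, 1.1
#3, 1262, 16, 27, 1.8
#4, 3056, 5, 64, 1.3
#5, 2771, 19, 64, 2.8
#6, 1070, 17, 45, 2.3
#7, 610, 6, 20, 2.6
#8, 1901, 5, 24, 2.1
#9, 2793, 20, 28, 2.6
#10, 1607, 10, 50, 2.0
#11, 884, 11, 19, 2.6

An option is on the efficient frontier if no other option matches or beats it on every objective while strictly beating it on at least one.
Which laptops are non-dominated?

#1: not dominated.
#2: not dominated (best weight).
#3: not dominated.
#4: not dominated.
#5: not dominated.
#6: not dominated.
#7: not dominated (best price).
#8: dominated by #3 (price 1262≤1901, battery life 16≥5, RAM 27≥24, weight 1.8≤2.1).
#9: not dominated (best battery life).
#10: not dominated.
#11: not dominated.

#1, #2, #3, #4, #5, #6, #7, #9, #10, #11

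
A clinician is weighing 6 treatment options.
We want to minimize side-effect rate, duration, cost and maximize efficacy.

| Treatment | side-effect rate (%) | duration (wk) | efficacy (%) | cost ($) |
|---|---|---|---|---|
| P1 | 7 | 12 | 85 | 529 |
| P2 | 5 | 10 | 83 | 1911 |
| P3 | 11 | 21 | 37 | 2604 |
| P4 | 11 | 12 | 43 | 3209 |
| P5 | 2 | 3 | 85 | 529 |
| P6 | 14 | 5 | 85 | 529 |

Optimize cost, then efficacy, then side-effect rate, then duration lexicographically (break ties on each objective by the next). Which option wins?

First minimize cost: best is 529, kept {P1, P5, P6}.
Then maximize efficacy: best is 85, kept {P1, P5, P6}.
Then minimize side-effect rate: best is 2, kept {P5}.

P5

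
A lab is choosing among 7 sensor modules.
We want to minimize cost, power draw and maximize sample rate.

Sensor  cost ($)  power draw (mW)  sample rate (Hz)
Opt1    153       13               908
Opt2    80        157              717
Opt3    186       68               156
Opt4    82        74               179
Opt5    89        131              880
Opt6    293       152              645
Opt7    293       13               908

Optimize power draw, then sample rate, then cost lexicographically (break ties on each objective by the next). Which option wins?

Opt1

First minimize power draw: best is 13, kept {Opt1, Opt7}.
Then maximize sample rate: best is 908, kept {Opt1, Opt7}.
Then minimize cost: best is 153, kept {Opt1}.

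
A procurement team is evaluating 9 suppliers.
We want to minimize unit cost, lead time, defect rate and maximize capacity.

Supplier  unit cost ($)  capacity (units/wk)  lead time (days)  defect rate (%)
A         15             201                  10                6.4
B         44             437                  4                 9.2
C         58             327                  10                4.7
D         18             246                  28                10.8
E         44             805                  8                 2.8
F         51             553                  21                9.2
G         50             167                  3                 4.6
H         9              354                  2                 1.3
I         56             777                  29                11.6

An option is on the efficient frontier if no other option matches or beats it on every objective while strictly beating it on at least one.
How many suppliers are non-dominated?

A: dominated by H (unit cost 9≤15, capacity 354≥201, lead time 2≤10, defect rate 1.3≤6.4).
B: not dominated.
C: dominated by E (unit cost 44≤58, capacity 805≥327, lead time 8≤10, defect rate 2.8≤4.7).
D: dominated by H (unit cost 9≤18, capacity 354≥246, lead time 2≤28, defect rate 1.3≤10.8).
E: not dominated (best capacity).
F: dominated by E (unit cost 44≤51, capacity 805≥553, lead time 8≤21, defect rate 2.8≤9.2).
G: dominated by H (unit cost 9≤50, capacity 354≥167, lead time 2≤3, defect rate 1.3≤4.6).
H: not dominated (best unit cost).
I: dominated by E (unit cost 44≤56, capacity 805≥777, lead time 8≤29, defect rate 2.8≤11.6).
Pareto-optimal: B, E, H → 3.

3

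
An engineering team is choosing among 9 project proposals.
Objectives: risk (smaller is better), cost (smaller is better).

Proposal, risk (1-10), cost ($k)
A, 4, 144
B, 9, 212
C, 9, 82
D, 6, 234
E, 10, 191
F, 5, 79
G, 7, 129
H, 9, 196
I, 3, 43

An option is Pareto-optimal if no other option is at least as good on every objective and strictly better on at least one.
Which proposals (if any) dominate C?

F, I

F: risk 5≤9, cost 79≤82 — dominates C.
I: risk 3≤9, cost 43≤82 — dominates C.
Others (A, B, D, E, G, H) are each worse than C on at least one objective.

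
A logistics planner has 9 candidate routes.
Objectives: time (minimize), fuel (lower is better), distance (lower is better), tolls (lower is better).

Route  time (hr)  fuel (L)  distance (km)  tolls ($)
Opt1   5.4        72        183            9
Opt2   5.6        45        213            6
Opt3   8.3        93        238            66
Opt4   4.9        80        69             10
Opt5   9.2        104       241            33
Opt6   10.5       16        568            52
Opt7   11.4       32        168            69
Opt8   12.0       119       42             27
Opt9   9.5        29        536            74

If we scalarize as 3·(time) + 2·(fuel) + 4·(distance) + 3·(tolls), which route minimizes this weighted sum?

Opt4

Opt1: 3·5.4 + 2·72 + 4·183 + 3·9 = 919.2
Opt2: 3·5.6 + 2·45 + 4·213 + 3·6 = 976.8
Opt3: 3·8.3 + 2·93 + 4·238 + 3·66 = 1360.9
Opt4: 3·4.9 + 2·80 + 4·69 + 3·10 = 480.7
Opt5: 3·9.2 + 2·104 + 4·241 + 3·33 = 1298.6
Opt6: 3·10.5 + 2·16 + 4·568 + 3·52 = 2491.5
Opt7: 3·11.4 + 2·32 + 4·168 + 3·69 = 977.2
Opt8: 3·12.0 + 2·119 + 4·42 + 3·27 = 523.0
Opt9: 3·9.5 + 2·29 + 4·536 + 3·74 = 2452.5
Lowest: Opt4 at 480.7.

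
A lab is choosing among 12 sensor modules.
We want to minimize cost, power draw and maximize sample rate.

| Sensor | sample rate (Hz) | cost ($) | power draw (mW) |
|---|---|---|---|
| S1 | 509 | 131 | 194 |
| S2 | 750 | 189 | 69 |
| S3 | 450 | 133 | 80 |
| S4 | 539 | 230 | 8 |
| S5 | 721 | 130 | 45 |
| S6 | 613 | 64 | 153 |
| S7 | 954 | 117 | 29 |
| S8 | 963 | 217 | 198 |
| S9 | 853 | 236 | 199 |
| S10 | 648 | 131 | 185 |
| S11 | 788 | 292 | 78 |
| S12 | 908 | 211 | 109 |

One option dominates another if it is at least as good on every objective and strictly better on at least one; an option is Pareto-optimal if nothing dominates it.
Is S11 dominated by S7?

S7 vs S11: sample rate 954≥788, cost 117≤292, power draw 29≤78 — S7 is at least as good on every objective with at least one strict improvement.

Yes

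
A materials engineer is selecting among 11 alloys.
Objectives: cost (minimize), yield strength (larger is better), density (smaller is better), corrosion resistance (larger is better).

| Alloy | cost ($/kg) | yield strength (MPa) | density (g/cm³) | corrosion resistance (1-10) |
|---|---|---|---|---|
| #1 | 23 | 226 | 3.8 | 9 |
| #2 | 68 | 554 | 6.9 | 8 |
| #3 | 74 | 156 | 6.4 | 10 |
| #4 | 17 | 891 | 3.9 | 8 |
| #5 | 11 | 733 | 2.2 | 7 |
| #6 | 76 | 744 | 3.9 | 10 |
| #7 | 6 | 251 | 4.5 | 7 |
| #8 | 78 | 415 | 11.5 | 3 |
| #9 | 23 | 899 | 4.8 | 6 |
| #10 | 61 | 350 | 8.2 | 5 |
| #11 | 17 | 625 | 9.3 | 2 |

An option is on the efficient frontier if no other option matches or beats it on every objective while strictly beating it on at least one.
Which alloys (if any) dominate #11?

#4: cost 17≤17, yield strength 891≥625, density 3.9≤9.3, corrosion resistance 8≥2 — dominates #11.
#5: cost 11≤17, yield strength 733≥625, density 2.2≤9.3, corrosion resistance 7≥2 — dominates #11.
Others (#1, #2, #3, #6, #7, #8, #9, #10) are each worse than #11 on at least one objective.

#4, #5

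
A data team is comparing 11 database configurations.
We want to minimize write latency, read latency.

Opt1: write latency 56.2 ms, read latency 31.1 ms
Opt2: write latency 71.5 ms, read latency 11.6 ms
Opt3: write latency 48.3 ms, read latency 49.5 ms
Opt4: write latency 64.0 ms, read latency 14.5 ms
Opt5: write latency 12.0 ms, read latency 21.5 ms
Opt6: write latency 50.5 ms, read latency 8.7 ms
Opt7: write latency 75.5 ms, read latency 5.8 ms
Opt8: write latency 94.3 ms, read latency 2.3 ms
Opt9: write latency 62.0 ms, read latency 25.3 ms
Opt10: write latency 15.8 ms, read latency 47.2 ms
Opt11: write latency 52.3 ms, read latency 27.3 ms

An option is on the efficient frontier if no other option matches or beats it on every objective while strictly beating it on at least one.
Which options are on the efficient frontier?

Opt5, Opt6, Opt7, Opt8

Opt1: dominated by Opt5 (write latency 12.0≤56.2, read latency 21.5≤31.1).
Opt2: dominated by Opt6 (write latency 50.5≤71.5, read latency 8.7≤11.6).
Opt3: dominated by Opt5 (write latency 12.0≤48.3, read latency 21.5≤49.5).
Opt4: dominated by Opt6 (write latency 50.5≤64.0, read latency 8.7≤14.5).
Opt5: not dominated (best write latency).
Opt6: not dominated.
Opt7: not dominated.
Opt8: not dominated (best read latency).
Opt9: dominated by Opt5 (write latency 12.0≤62.0, read latency 21.5≤25.3).
Opt10: dominated by Opt5 (write latency 12.0≤15.8, read latency 21.5≤47.2).
Opt11: dominated by Opt5 (write latency 12.0≤52.3, read latency 21.5≤27.3).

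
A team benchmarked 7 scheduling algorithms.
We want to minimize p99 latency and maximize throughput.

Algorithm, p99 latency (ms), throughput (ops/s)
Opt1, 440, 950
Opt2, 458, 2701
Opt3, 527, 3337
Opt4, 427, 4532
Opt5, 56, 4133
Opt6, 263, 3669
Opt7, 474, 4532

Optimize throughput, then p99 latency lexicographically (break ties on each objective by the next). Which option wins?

Opt4

First maximize throughput: best is 4532, kept {Opt4, Opt7}.
Then minimize p99 latency: best is 427, kept {Opt4}.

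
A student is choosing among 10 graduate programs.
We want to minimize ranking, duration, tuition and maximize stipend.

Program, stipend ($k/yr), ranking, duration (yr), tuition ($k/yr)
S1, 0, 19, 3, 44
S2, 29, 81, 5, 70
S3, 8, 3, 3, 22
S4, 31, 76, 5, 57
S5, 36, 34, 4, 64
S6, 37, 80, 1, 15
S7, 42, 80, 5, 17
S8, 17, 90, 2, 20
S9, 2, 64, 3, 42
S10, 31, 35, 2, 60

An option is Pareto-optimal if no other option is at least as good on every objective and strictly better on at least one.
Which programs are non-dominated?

S1: dominated by S3 (stipend 8≥0, ranking 3≤19, duration 3≤3, tuition 22≤44).
S2: dominated by S4 (stipend 31≥29, ranking 76≤81, duration 5≤5, tuition 57≤70).
S3: not dominated (best ranking).
S4: not dominated.
S5: not dominated.
S6: not dominated (best duration).
S7: not dominated (best stipend).
S8: dominated by S6 (stipend 37≥17, ranking 80≤90, duration 1≤2, tuition 15≤20).
S9: dominated by S3 (stipend 8≥2, ranking 3≤64, duration 3≤3, tuition 22≤42).
S10: not dominated.

S3, S4, S5, S6, S7, S10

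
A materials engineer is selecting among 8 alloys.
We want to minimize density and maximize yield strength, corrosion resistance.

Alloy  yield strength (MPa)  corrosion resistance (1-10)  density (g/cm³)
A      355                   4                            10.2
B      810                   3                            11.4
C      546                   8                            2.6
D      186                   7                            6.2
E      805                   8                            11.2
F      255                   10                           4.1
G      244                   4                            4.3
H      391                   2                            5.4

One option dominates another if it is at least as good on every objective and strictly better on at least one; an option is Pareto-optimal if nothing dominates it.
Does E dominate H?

E vs H: E is worse on density (11.2 vs 5.4), so it does not dominate H.

No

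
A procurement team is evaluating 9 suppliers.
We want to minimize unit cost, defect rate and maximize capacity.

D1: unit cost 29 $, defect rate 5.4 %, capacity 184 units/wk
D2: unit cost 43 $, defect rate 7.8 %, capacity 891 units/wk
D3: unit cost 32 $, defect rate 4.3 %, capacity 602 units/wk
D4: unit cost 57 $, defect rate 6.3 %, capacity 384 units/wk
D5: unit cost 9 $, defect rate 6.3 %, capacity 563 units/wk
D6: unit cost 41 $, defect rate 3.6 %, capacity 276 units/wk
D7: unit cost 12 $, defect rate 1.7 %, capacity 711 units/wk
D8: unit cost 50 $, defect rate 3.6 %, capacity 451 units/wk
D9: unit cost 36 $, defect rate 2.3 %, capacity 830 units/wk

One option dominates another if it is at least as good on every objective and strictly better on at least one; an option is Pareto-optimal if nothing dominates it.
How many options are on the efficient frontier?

4

D1: dominated by D7 (unit cost 12≤29, defect rate 1.7≤5.4, capacity 711≥184).
D2: not dominated (best capacity).
D3: dominated by D7 (unit cost 12≤32, defect rate 1.7≤4.3, capacity 711≥602).
D4: dominated by D3 (unit cost 32≤57, defect rate 4.3≤6.3, capacity 602≥384).
D5: not dominated (best unit cost).
D6: dominated by D7 (unit cost 12≤41, defect rate 1.7≤3.6, capacity 711≥276).
D7: not dominated (best defect rate).
D8: dominated by D7 (unit cost 12≤50, defect rate 1.7≤3.6, capacity 711≥451).
D9: not dominated.
Pareto-optimal: D2, D5, D7, D9 → 4.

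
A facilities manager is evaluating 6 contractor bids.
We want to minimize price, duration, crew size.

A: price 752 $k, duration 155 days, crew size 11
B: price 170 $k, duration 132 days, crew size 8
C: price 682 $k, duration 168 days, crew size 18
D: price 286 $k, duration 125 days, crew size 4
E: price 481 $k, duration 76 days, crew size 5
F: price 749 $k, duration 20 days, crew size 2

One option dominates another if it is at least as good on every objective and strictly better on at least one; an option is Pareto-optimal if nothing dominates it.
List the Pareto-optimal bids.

B, D, E, F

A: dominated by B (price 170≤752, duration 132≤155, crew size 8≤11).
B: not dominated (best price).
C: dominated by B (price 170≤682, duration 132≤168, crew size 8≤18).
D: not dominated.
E: not dominated.
F: not dominated (best duration).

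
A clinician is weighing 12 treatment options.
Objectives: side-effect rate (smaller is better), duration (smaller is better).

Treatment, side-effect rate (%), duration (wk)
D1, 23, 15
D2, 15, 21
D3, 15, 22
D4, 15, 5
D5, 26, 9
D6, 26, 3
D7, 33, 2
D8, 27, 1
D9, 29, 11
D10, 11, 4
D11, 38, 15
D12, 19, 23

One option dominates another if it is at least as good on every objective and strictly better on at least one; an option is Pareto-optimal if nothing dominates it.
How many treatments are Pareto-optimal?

D1: dominated by D4 (side-effect rate 15≤23, duration 5≤15).
D2: dominated by D4 (side-effect rate 15≤15, duration 5≤21).
D3: dominated by D2 (side-effect rate 15≤15, duration 21≤22).
D4: dominated by D10 (side-effect rate 11≤15, duration 4≤5).
D5: dominated by D4 (side-effect rate 15≤26, duration 5≤9).
D6: not dominated.
D7: dominated by D8 (side-effect rate 27≤33, duration 1≤2).
D8: not dominated (best duration).
D9: dominated by D4 (side-effect rate 15≤29, duration 5≤11).
D10: not dominated (best side-effect rate).
D11: dominated by D1 (side-effect rate 23≤38, duration 15≤15).
D12: dominated by D2 (side-effect rate 15≤19, duration 21≤23).
Pareto-optimal: D6, D8, D10 → 3.

3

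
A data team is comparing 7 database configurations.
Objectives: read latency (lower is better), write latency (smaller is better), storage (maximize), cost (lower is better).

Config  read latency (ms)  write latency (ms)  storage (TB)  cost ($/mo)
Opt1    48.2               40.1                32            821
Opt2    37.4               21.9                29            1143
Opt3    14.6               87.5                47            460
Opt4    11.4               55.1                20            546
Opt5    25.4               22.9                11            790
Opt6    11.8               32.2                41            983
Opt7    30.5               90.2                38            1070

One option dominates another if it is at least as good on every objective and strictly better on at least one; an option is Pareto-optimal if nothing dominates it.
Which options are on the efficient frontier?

Opt1, Opt2, Opt3, Opt4, Opt5, Opt6

Opt1: not dominated.
Opt2: not dominated (best write latency).
Opt3: not dominated (best storage).
Opt4: not dominated (best read latency).
Opt5: not dominated.
Opt6: not dominated.
Opt7: dominated by Opt3 (read latency 14.6≤30.5, write latency 87.5≤90.2, storage 47≥38, cost 460≤1070).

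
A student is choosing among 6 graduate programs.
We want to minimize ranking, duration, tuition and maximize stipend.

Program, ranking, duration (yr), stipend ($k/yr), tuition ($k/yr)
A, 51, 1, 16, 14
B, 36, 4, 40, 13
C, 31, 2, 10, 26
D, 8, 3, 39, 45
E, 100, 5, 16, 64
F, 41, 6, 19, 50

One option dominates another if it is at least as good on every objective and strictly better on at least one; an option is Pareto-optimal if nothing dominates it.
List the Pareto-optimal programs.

A, B, C, D

A: not dominated (best duration).
B: not dominated (best stipend).
C: not dominated.
D: not dominated (best ranking).
E: dominated by A (ranking 51≤100, duration 1≤5, stipend 16≥16, tuition 14≤64).
F: dominated by B (ranking 36≤41, duration 4≤6, stipend 40≥19, tuition 13≤50).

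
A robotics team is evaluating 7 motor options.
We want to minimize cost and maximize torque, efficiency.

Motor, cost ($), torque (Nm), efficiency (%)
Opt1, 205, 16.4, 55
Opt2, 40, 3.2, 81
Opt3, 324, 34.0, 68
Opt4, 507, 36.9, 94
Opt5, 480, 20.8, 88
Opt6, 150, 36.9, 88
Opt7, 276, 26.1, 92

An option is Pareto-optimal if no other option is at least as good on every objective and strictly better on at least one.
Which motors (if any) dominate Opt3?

Opt6

Opt6: cost 150≤324, torque 36.9≥34.0, efficiency 88≥68 — dominates Opt3.
Others (Opt1, Opt2, Opt4, Opt5, Opt7) are each worse than Opt3 on at least one objective.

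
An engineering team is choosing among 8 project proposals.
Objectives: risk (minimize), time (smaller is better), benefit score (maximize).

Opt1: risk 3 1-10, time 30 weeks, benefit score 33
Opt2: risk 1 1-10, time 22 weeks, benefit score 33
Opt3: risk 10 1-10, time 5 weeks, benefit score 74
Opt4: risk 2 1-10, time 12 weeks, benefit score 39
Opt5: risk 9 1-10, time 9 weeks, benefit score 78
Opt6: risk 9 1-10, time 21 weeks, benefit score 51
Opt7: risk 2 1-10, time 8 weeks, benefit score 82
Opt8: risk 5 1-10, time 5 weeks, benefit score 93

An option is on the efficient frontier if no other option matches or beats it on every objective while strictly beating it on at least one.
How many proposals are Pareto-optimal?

3

Opt1: dominated by Opt2 (risk 1≤3, time 22≤30, benefit score 33≥33).
Opt2: not dominated (best risk).
Opt3: dominated by Opt8 (risk 5≤10, time 5≤5, benefit score 93≥74).
Opt4: dominated by Opt7 (risk 2≤2, time 8≤12, benefit score 82≥39).
Opt5: dominated by Opt7 (risk 2≤9, time 8≤9, benefit score 82≥78).
Opt6: dominated by Opt5 (risk 9≤9, time 9≤21, benefit score 78≥51).
Opt7: not dominated.
Opt8: not dominated (best benefit score).
Pareto-optimal: Opt2, Opt7, Opt8 → 3.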